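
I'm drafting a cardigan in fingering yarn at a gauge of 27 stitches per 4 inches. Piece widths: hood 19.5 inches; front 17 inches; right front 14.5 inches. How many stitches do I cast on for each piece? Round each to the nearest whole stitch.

hood 132; front 115; right front 98.

Rate = 27/4 = 6.75 sts per in.
hood: 19.5 × 6.75 = 131.62 → 132.
front: 17 × 6.75 = 114.75 → 115.
right front: 14.5 × 6.75 = 97.88 → 98.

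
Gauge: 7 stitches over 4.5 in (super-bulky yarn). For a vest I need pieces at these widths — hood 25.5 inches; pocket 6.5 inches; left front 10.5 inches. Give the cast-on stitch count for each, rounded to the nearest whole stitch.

hood 40; pocket 10; left front 16.

Rate = 7/4.5 = 1.556 sts per in.
hood: 25.5 × 1.556 = 39.67 → 40.
pocket: 6.5 × 1.556 = 10.11 → 10.
left front: 10.5 × 1.556 = 16.33 → 16.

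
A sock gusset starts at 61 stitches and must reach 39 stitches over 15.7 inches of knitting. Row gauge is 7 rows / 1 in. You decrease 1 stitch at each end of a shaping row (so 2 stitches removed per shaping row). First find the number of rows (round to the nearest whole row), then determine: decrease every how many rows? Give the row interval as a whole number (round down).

Decrease every 10th row.

Rows = 15.7 × 7 = 109.9 → 110 rows.
Stitches to remove: 22 → 11 shaping rows (at 2 st each).
110 / 11 = 10.00 → every 10 rows.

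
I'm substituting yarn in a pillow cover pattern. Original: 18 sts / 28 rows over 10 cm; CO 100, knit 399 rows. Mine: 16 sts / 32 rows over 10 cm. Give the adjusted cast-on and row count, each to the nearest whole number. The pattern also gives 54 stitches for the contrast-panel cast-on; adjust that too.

Cast on 89 stitches; work 456 rows; contrast-panel cast-on 48 stitches.

Stitches: 100 × 16/18 = 88.89 → 89.
Rows: 399 × 32/28 = 456.00 → 456.
contrast-panel cast-on: 54 × 16/18 = 48.00 → 48.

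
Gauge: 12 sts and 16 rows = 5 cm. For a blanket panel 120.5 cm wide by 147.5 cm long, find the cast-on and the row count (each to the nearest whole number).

Stitch gauge = 12/5 = 2.4 sts/cm; 120.5 × 2.4 = 289.20 → 289 sts.
Row gauge = 16/5 = 3.2 rows/cm; 147.5 × 3.2 = 472.00 → 472 rows.

Cast on 289 stitches and work 472 rows.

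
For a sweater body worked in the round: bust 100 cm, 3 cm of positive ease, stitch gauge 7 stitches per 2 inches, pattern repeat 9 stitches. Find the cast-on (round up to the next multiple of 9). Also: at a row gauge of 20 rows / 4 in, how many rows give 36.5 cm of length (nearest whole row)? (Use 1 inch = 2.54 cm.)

Finished = 100 + 3 = 103 cm.
103 cm × 1/2.54 = 40.55 inches.
7/2 = 3.5 sts per in; 40.55 × 3.5 = 141.93 sts.
Next multiple of 9 → 144.
36.5 cm = 14.37 inches; × 5 = 71.85 → 72 rows.

Cast on 144 stitches; work 72 rows.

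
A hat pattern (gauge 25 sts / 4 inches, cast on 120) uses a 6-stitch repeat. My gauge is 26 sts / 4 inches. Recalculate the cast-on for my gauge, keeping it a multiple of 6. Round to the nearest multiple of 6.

CO 126 sts.

120 × 26 / 25 = 124.80.
Nearest multiple of 6: 126.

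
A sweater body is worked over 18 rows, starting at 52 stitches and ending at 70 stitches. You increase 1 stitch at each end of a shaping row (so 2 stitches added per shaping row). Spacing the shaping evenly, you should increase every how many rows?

Increase every 2nd row.

Stitches to add: |70 − 52| = 18.
Shaping rows needed: 18 / 2 = 9.
18 rows / 9 = every 2 rows.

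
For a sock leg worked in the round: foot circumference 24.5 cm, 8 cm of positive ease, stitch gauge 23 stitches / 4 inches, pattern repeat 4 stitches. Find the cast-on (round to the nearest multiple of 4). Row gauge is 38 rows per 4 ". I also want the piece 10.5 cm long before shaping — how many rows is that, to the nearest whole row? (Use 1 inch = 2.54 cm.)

Finished = 24.5 + 8 = 32.5 cm.
32.5 cm × 1/2.54 = 12.80 inches.
23/4 = 5.75 sts per in; 12.80 × 5.75 = 73.57 sts.
Nearest multiple of 4 → 72.
10.5 cm = 4.13 inches; × 9.5 = 39.27 → 39 rows.

Cast on 72 stitches; work 39 rows.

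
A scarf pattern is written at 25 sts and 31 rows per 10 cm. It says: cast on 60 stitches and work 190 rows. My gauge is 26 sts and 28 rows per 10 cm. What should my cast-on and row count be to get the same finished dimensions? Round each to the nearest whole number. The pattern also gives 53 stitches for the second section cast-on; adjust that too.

Stitches: 60 × 26/25 = 62.40 → 62.
Rows: 190 × 28/31 = 171.61 → 172.
second section cast-on: 53 × 26/25 = 55.12 → 55.

Cast on 62 stitches; work 172 rows; second section cast-on 55 stitches.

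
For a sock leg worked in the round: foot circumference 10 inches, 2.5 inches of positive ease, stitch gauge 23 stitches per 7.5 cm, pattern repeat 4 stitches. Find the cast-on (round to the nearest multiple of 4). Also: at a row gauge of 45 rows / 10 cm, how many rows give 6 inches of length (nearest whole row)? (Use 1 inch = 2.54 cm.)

Finished = 10 + 2.5 = 12.5 inches.
12.5 inches × 2.54 = 31.75 cm.
23/7.5 = 3.067 sts per cm; 31.75 × 3.067 = 97.37 sts.
Nearest multiple of 4 → 96.
6 inches = 15.24 cm; × 4.5 = 68.58 → 69 rows.

Cast on 96 stitches; work 69 rows.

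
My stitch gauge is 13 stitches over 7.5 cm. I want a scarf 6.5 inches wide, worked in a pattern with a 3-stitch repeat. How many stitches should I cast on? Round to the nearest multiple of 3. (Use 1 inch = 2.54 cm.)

6.5 in = 6.5 × 2.54 = 16.51 cm.
13 / 7.5 = 1.733 sts/cm.
16.51 × 1.733 = 28.62 sts.
→ 30.

Cast on 30 stitches.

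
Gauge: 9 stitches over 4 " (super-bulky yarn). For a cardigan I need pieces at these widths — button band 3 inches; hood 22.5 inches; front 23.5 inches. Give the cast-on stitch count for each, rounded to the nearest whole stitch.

button band 7; hood 51; front 53.

Rate = 9/4 = 2.25 sts per in.
button band: 3 × 2.25 = 6.75 → 7.
hood: 22.5 × 2.25 = 50.62 → 51.
front: 23.5 × 2.25 = 52.88 → 53.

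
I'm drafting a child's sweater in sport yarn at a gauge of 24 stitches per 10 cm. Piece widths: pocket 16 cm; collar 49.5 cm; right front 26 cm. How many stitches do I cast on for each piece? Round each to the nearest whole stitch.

pocket 38; collar 119; right front 62.

Rate = 24/10 = 2.4 sts per cm.
pocket: 16 × 2.4 = 38.40 → 38.
collar: 49.5 × 2.4 = 118.80 → 119.
right front: 26 × 2.4 = 62.40 → 62.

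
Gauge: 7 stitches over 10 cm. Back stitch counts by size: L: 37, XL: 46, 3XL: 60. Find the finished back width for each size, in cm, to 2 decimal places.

L 52.86 cm; XL 65.71 cm; 3XL 85.71 cm.

7/10 = 0.7 sts per cm.
L: 37 / 0.7 = 52.857 → 52.86 cm.
XL: 46 / 0.7 = 65.714 → 65.71 cm.
3XL: 60 / 0.7 = 85.714 → 85.71 cm.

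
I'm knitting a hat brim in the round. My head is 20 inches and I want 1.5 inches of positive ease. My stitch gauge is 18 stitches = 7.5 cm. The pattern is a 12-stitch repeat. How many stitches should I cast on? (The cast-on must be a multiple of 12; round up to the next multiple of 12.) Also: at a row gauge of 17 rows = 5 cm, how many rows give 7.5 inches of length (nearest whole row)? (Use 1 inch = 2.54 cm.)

Finished = 20 + 1.5 = 21.5 inches.
21.5 inches × 2.54 = 54.61 cm.
18/7.5 = 2.4 sts per cm; 54.61 × 2.4 = 131.06 sts.
Next multiple of 12 → 132.
7.5 inches = 19.05 cm; × 3.4 = 64.77 → 65 rows.

Cast on 132 stitches; work 65 rows.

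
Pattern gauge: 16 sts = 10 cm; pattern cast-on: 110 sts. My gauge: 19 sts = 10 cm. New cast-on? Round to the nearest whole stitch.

CO 131 sts.

Scale factor = 19 / 16 = 1.188.
110 × 19 / 16 = 130.62 sts.
→ 131 sts.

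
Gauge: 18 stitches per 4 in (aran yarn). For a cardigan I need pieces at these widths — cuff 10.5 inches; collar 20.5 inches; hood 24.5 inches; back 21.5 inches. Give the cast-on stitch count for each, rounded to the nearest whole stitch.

Rate = 18/4 = 4.5 sts per in.
cuff: 10.5 × 4.5 = 47.25 → 47.
collar: 20.5 × 4.5 = 92.25 → 92.
hood: 24.5 × 4.5 = 110.25 → 110.
back: 21.5 × 4.5 = 96.75 → 97.

cuff 47; collar 92; hood 110; back 97.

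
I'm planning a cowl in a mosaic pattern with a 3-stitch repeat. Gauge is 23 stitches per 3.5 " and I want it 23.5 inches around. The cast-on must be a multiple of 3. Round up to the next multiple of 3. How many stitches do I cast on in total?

23 / 3.5 = 6.571 sts per inch.
23.5 × 6.571 = 154.43 sts.
Next multiple of 3: 156.

CO 156 sts.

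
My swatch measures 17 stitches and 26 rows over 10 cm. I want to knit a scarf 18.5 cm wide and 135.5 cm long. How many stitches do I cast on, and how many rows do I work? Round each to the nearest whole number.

Cast on 31 stitches and work 352 rows.

Stitch gauge = 17/10 = 1.7 sts/cm; 18.5 × 1.7 = 31.45 → 31 sts.
Row gauge = 26/10 = 2.6 rows/cm; 135.5 × 2.6 = 352.30 → 352 rows.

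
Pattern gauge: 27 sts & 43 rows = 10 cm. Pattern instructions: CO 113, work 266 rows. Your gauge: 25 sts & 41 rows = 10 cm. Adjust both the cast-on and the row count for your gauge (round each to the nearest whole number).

Stitches: 113 × 25/27 = 104.63 → 105.
Rows: 266 × 41/43 = 253.63 → 254.

Cast on 105 stitches; work 254 rows.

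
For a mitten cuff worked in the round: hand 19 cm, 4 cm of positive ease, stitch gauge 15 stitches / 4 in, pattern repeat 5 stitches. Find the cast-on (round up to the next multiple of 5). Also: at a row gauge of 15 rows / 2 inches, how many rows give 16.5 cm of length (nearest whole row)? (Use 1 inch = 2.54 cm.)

Finished = 19 + 4 = 23 cm.
23 cm × 1/2.54 = 9.06 inches.
15/4 = 3.75 sts per in; 9.06 × 3.75 = 33.96 sts.
Next multiple of 5 → 35.
16.5 cm = 6.50 inches; × 7.5 = 48.72 → 49 rows.

Cast on 35 stitches; work 49 rows.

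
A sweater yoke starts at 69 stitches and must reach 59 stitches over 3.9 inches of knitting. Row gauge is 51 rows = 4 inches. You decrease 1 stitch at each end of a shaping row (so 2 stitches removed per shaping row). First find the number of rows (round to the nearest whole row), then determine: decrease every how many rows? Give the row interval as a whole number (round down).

Decrease every 10th row.

Rows = 3.9 × 12.75 = 49.7 → 50 rows.
Stitches to remove: 10 → 5 shaping rows (at 2 st each).
50 / 5 = 10.00 → every 10 rows.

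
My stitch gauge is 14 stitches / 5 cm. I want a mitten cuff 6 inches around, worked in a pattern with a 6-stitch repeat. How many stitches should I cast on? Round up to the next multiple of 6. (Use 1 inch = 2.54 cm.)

48 stitches.

6 in = 6 × 2.54 = 15.24 cm.
14 / 5 = 2.8 sts/cm.
15.24 × 2.8 = 42.67 sts.
→ 48.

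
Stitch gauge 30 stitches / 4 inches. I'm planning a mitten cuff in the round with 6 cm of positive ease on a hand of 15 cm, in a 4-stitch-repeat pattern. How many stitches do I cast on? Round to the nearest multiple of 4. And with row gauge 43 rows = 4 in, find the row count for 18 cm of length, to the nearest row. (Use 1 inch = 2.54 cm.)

Cast on 64 stitches; work 76 rows.

Finished = 15 + 6 = 21 cm.
21 cm × 1/2.54 = 8.27 inches.
30/4 = 7.5 sts per in; 8.27 × 7.5 = 62.01 sts.
Nearest multiple of 4 → 64.
18 cm = 7.09 inches; × 10.75 = 76.18 → 76 rows.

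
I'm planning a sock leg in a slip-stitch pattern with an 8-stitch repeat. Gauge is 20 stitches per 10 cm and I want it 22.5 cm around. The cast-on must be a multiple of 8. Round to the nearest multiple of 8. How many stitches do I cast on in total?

20 / 10 = 2 sts per cm.
22.5 × 2 = 45.00 sts.
Nearest multiple of 8: 48.

CO 48 sts.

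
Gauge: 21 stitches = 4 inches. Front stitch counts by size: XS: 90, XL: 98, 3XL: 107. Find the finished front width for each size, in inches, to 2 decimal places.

XS 17.14 inches; XL 18.67 inches; 3XL 20.38 inches.

21/4 = 5.25 sts per in.
XS: 90 / 5.25 = 17.143 → 17.14 in.
XL: 98 / 5.25 = 18.667 → 18.67 in.
3XL: 107 / 5.25 = 20.381 → 20.38 in.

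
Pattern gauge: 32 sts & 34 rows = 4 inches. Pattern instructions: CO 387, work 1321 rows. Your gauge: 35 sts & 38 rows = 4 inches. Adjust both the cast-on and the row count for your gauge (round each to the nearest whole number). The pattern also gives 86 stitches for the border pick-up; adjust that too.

Stitches: 387 × 35/32 = 423.28 → 423.
Rows: 1321 × 38/34 = 1476.41 → 1476.
border pick-up: 86 × 35/32 = 94.06 → 94.

Cast on 423 stitches; work 1476 rows; border pick-up 94 stitches.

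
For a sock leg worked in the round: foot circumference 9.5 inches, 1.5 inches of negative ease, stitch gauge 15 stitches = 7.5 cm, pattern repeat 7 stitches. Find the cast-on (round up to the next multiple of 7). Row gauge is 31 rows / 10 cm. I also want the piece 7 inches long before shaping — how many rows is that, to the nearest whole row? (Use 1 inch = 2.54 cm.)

Finished = 9.5 − 1.5 = 8 inches.
8 inches × 2.54 = 20.32 cm.
15/7.5 = 2 sts per cm; 20.32 × 2 = 40.64 sts.
Next multiple of 7 → 42.
7 inches = 17.78 cm; × 3.1 = 55.12 → 55 rows.

Cast on 42 stitches; work 55 rows.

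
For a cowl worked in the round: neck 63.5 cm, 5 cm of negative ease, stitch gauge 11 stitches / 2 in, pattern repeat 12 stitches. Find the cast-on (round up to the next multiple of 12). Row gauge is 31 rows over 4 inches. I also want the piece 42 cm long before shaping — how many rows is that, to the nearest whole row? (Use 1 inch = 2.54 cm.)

Finished = 63.5 − 5 = 58.5 cm.
58.5 cm × 1/2.54 = 23.03 inches.
11/2 = 5.5 sts per in; 23.03 × 5.5 = 126.67 sts.
Next multiple of 12 → 132.
42 cm = 16.54 inches; × 7.75 = 128.15 → 128 rows.

Cast on 132 stitches; work 128 rows.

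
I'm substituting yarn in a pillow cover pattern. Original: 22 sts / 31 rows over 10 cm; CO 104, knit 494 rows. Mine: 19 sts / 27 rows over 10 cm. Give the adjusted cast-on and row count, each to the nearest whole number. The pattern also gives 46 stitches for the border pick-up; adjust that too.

Stitches: 104 × 19/22 = 89.82 → 90.
Rows: 494 × 27/31 = 430.26 → 430.
border pick-up: 46 × 19/22 = 39.73 → 40.

Cast on 90 stitches; work 430 rows; border pick-up 40 stitches.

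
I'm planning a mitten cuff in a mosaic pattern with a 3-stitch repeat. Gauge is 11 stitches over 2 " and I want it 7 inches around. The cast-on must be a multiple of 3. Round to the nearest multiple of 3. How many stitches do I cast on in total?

11 / 2 = 5.5 sts per inch.
7 × 5.5 = 38.50 sts.
Nearest multiple of 3: 39.

Cast on 39 stitches.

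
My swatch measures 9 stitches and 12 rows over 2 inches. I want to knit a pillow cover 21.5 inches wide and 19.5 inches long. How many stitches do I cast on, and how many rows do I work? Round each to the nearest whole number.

Cast on 97 stitches and work 117 rows.

Stitch gauge = 9/2 = 4.5 sts/in; 21.5 × 4.5 = 96.75 → 97 sts.
Row gauge = 12/2 = 6 rows/in; 19.5 × 6 = 117.00 → 117 rows.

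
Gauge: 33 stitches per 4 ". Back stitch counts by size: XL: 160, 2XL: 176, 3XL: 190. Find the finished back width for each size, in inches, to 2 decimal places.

33/4 = 8.25 sts per in.
XL: 160 / 8.25 = 19.394 → 19.39 in.
2XL: 176 / 8.25 = 21.333 → 21.33 in.
3XL: 190 / 8.25 = 23.030 → 23.03 in.

XL 19.39 inches; 2XL 21.33 inches; 3XL 23.03 inches.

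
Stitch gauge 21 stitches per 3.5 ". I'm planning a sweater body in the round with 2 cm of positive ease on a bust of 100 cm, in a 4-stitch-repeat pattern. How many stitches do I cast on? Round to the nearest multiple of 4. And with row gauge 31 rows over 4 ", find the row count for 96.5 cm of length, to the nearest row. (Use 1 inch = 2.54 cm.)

Cast on 240 stitches; work 294 rows.

Finished = 100 + 2 = 102 cm.
102 cm × 1/2.54 = 40.16 inches.
21/3.5 = 6 sts per in; 40.16 × 6 = 240.94 sts.
Nearest multiple of 4 → 240.
96.5 cm = 37.99 inches; × 7.75 = 294.44 → 294 rows.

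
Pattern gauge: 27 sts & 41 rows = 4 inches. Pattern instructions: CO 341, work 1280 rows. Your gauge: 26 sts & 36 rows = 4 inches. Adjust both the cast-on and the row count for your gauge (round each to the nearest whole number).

Cast on 328 stitches; work 1124 rows.

Stitches: 341 × 26/27 = 328.37 → 328.
Rows: 1280 × 36/41 = 1123.90 → 1124.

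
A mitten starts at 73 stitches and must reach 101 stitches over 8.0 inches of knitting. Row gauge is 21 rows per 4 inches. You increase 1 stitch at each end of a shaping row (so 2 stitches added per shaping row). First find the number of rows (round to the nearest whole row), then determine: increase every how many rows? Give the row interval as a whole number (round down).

Increase every 3rd row.

Rows = 8.0 × 5.25 = 42.0 → 42 rows.
Stitches to add: 28 → 14 shaping rows (at 2 st each).
42 / 14 = 3.00 → every 3 rows.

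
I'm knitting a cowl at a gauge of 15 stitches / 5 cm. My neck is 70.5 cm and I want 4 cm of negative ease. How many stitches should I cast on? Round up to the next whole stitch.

Finished = 70.5 − 4 = 66.5 cm.
15 / 5 = 3 sts per cm.
66.50 × 3 = 199.50 sts.
→ 200 sts.

200 stitches.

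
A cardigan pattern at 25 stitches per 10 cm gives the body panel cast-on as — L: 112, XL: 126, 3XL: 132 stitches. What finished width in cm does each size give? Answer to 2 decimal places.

25/10 = 2.5 sts per cm.
L: 112 / 2.5 = 44.800 → 44.80 cm.
XL: 126 / 2.5 = 50.400 → 50.40 cm.
3XL: 132 / 2.5 = 52.800 → 52.80 cm.

L 44.80 cm; XL 50.40 cm; 3XL 52.80 cm.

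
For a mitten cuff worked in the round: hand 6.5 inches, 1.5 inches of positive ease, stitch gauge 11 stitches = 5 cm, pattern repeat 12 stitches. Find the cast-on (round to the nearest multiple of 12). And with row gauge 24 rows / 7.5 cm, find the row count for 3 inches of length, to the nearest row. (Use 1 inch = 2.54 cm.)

Cast on 48 stitches; work 24 rows.

Finished = 6.5 + 1.5 = 8 inches.
8 inches × 2.54 = 20.32 cm.
11/5 = 2.2 sts per cm; 20.32 × 2.2 = 44.70 sts.
Nearest multiple of 12 → 48.
3 inches = 7.62 cm; × 3.2 = 24.38 → 24 rows.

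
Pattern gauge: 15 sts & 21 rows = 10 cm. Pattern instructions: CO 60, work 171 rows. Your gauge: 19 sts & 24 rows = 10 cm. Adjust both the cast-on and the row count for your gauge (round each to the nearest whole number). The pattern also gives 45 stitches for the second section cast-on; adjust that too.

Cast on 76 stitches; work 195 rows; second section cast-on 57 stitches.

Stitches: 60 × 19/15 = 76.00 → 76.
Rows: 171 × 24/21 = 195.43 → 195.
second section cast-on: 45 × 19/15 = 57.00 → 57.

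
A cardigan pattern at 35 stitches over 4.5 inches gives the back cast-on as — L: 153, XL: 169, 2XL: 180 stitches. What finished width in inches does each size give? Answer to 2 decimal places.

L 19.67 inches; XL 21.73 inches; 2XL 23.14 inches.

35/4.5 = 7.778 sts per in.
L: 153 / 7.778 = 19.671 → 19.67 in.
XL: 169 / 7.778 = 21.729 → 21.73 in.
2XL: 180 / 7.778 = 23.143 → 23.14 in.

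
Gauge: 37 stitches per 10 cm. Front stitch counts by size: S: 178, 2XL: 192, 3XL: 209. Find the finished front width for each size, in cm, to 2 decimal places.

S 48.11 cm; 2XL 51.89 cm; 3XL 56.49 cm.

37/10 = 3.7 sts per cm.
S: 178 / 3.7 = 48.108 → 48.11 cm.
2XL: 192 / 3.7 = 51.892 → 51.89 cm.
3XL: 209 / 3.7 = 56.486 → 56.49 cm.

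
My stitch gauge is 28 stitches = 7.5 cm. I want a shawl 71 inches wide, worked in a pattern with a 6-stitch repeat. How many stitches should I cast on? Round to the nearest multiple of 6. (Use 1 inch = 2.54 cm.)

CO 672 sts.

71 in = 71 × 2.54 = 180.34 cm.
28 / 7.5 = 3.733 sts/cm.
180.34 × 3.733 = 673.27 sts.
→ 672.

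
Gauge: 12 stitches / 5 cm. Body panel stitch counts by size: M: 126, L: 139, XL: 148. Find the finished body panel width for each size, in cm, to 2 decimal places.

12/5 = 2.4 sts per cm.
M: 126 / 2.4 = 52.500 → 52.50 cm.
L: 139 / 2.4 = 57.917 → 57.92 cm.
XL: 148 / 2.4 = 61.667 → 61.67 cm.

M 52.50 cm; L 57.92 cm; XL 61.67 cm.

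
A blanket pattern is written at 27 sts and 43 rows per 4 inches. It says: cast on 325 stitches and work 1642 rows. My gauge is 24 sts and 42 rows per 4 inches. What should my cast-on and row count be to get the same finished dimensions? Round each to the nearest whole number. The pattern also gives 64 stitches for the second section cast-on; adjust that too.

Cast on 289 stitches; work 1604 rows; second section cast-on 57 stitches.

Stitches: 325 × 24/27 = 288.89 → 289.
Rows: 1642 × 42/43 = 1603.81 → 1604.
second section cast-on: 64 × 24/27 = 56.89 → 57.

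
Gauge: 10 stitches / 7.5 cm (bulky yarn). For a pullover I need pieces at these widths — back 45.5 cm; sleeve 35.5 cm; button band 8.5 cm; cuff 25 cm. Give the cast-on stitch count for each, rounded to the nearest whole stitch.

Rate = 10/7.5 = 1.333 sts per cm.
back: 45.5 × 1.333 = 60.67 → 61.
sleeve: 35.5 × 1.333 = 47.33 → 47.
button band: 8.5 × 1.333 = 11.33 → 11.
cuff: 25 × 1.333 = 33.33 → 33.

back 61; sleeve 47; button band 11; cuff 33.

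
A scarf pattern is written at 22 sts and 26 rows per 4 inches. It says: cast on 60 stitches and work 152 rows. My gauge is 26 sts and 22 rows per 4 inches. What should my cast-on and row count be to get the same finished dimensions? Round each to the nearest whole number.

Cast on 71 stitches; work 129 rows.

Stitches: 60 × 26/22 = 70.91 → 71.
Rows: 152 × 22/26 = 128.62 → 129.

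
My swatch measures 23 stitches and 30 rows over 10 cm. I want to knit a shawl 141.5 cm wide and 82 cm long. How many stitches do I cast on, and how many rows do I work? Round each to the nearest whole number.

Stitch gauge = 23/10 = 2.3 sts/cm; 141.5 × 2.3 = 325.45 → 325 sts.
Row gauge = 30/10 = 3 rows/cm; 82 × 3 = 246.00 → 246 rows.

Cast on 325 stitches and work 246 rows.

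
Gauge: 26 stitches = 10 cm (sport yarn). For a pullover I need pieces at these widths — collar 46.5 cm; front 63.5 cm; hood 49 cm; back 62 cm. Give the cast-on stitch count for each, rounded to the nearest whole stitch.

Rate = 26/10 = 2.6 sts per cm.
collar: 46.5 × 2.6 = 120.90 → 121.
front: 63.5 × 2.6 = 165.10 → 165.
hood: 49 × 2.6 = 127.40 → 127.
back: 62 × 2.6 = 161.20 → 161.

collar 121; front 165; hood 127; back 161.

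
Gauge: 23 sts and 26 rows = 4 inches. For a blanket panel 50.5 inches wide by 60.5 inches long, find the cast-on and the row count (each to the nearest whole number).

Cast on 290 stitches and work 393 rows.

Stitch gauge = 23/4 = 5.75 sts/in; 50.5 × 5.75 = 290.38 → 290 sts.
Row gauge = 26/4 = 6.5 rows/in; 60.5 × 6.5 = 393.25 → 393 rows.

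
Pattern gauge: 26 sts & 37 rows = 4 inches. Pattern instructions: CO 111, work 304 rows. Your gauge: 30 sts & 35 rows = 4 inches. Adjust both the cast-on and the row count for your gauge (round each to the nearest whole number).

Stitches: 111 × 30/26 = 128.08 → 128.
Rows: 304 × 35/37 = 287.57 → 288.

Cast on 128 stitches; work 288 rows.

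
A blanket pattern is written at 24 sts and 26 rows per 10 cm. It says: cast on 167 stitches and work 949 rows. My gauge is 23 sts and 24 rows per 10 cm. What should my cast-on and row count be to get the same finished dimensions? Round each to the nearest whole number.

Stitches: 167 × 23/24 = 160.04 → 160.
Rows: 949 × 24/26 = 876.00 → 876.

Cast on 160 stitches; work 876 rows.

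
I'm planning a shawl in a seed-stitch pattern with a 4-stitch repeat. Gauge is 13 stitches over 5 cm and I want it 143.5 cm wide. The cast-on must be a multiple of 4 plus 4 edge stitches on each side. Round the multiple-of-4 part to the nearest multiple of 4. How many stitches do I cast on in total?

13 / 5 = 2.6 sts per cm.
143.5 × 2.6 = 373.10 sts.
Less 8 edge sts → 365.10 for the repeat.
Nearest multiple of 4: 364.
Add back 8 edge sts → 372.

372 stitches.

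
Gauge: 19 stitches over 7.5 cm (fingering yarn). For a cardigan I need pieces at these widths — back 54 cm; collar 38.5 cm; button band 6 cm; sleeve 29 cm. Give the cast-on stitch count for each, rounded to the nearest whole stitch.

Rate = 19/7.5 = 2.533 sts per cm.
back: 54 × 2.533 = 136.80 → 137.
collar: 38.5 × 2.533 = 97.53 → 98.
button band: 6 × 2.533 = 15.20 → 15.
sleeve: 29 × 2.533 = 73.47 → 73.

back 137; collar 98; button band 15; sleeve 73.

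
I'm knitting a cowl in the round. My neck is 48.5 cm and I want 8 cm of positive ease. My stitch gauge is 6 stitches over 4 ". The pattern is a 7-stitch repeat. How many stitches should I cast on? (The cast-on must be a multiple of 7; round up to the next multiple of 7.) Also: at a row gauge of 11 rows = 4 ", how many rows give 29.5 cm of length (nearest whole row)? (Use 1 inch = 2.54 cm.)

Finished = 48.5 + 8 = 56.5 cm.
56.5 cm × 1/2.54 = 22.24 inches.
6/4 = 1.5 sts per in; 22.24 × 1.5 = 33.37 sts.
Next multiple of 7 → 35.
29.5 cm = 11.61 inches; × 2.75 = 31.94 → 32 rows.

Cast on 35 stitches; work 32 rows.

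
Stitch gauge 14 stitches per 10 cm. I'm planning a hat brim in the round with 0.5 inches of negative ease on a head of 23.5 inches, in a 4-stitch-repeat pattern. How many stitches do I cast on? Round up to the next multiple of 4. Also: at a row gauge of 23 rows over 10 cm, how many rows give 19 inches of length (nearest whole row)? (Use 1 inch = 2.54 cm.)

Finished = 23.5 − 0.5 = 23 inches.
23 inches × 2.54 = 58.42 cm.
14/10 = 1.4 sts per cm; 58.42 × 1.4 = 81.79 sts.
Next multiple of 4 → 84.
19 inches = 48.26 cm; × 2.3 = 111.00 → 111 rows.

Cast on 84 stitches; work 111 rows.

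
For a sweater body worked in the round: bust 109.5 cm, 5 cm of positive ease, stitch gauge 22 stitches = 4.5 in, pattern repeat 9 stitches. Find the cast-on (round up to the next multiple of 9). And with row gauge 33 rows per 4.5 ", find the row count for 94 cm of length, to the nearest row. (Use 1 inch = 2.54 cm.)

Cast on 225 stitches; work 271 rows.

Finished = 109.5 + 5 = 114.5 cm.
114.5 cm × 1/2.54 = 45.08 inches.
22/4.5 = 4.889 sts per in; 45.08 × 4.889 = 220.38 sts.
Next multiple of 9 → 225.
94 cm = 37.01 inches; × 7.333 = 271.39 → 271 rows.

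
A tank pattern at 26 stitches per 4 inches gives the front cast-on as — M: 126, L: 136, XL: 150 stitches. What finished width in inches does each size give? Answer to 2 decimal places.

26/4 = 6.5 sts per in.
M: 126 / 6.5 = 19.385 → 19.38 in.
L: 136 / 6.5 = 20.923 → 20.92 in.
XL: 150 / 6.5 = 23.077 → 23.08 in.

M 19.38 inches; L 20.92 inches; XL 23.08 inches.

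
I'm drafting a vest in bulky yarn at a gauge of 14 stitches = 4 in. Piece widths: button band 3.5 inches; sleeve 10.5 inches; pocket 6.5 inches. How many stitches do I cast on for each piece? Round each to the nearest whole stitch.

Rate = 14/4 = 3.5 sts per in.
button band: 3.5 × 3.5 = 12.25 → 12.
sleeve: 10.5 × 3.5 = 36.75 → 37.
pocket: 6.5 × 3.5 = 22.75 → 23.

button band 12; sleeve 37; pocket 23.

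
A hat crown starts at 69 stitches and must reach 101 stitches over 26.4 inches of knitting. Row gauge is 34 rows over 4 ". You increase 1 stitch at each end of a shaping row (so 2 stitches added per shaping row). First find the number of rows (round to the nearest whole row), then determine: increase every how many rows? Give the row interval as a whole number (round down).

Rows = 26.4 × 8.5 = 224.4 → 224 rows.
Stitches to add: 32 → 16 shaping rows (at 2 st each).
224 / 16 = 14.00 → every 14 rows.

Increase every 14th row.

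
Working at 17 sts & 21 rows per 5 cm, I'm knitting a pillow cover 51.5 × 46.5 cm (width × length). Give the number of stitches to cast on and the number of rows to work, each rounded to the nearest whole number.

Stitch gauge = 17/5 = 3.4 sts/cm; 51.5 × 3.4 = 175.10 → 175 sts.
Row gauge = 21/5 = 4.2 rows/cm; 46.5 × 4.2 = 195.30 → 195 rows.

Cast on 175 stitches and work 195 rows.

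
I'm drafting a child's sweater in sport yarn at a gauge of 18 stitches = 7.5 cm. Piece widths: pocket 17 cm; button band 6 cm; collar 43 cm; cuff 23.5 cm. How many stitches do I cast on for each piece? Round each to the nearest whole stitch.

Rate = 18/7.5 = 2.4 sts per cm.
pocket: 17 × 2.4 = 40.80 → 41.
button band: 6 × 2.4 = 14.40 → 14.
collar: 43 × 2.4 = 103.20 → 103.
cuff: 23.5 × 2.4 = 56.40 → 56.

pocket 41; button band 14; collar 103; cuff 56.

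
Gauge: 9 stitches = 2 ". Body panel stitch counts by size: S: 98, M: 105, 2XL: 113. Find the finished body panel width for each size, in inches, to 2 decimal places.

S 21.78 inches; M 23.33 inches; 2XL 25.11 inches.

9/2 = 4.5 sts per in.
S: 98 / 4.5 = 21.778 → 21.78 in.
M: 105 / 4.5 = 23.333 → 23.33 in.
2XL: 113 / 4.5 = 25.111 → 25.11 in.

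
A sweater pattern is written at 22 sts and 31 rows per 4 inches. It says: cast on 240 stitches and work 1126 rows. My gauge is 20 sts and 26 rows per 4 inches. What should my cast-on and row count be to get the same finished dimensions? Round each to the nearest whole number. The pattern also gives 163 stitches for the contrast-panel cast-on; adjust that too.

Cast on 218 stitches; work 944 rows; contrast-panel cast-on 148 stitches.

Stitches: 240 × 20/22 = 218.18 → 218.
Rows: 1126 × 26/31 = 944.39 → 944.
contrast-panel cast-on: 163 × 20/22 = 148.18 → 148.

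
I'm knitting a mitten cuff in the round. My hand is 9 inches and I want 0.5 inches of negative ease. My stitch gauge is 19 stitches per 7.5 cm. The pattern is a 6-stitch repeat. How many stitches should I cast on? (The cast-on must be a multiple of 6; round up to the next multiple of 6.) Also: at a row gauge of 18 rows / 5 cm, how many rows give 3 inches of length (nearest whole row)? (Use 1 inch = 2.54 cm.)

Finished = 9 − 0.5 = 8.5 inches.
8.5 inches × 2.54 = 21.59 cm.
19/7.5 = 2.533 sts per cm; 21.59 × 2.533 = 54.69 sts.
Next multiple of 6 → 60.
3 inches = 7.62 cm; × 3.6 = 27.43 → 27 rows.

Cast on 60 stitches; work 27 rows.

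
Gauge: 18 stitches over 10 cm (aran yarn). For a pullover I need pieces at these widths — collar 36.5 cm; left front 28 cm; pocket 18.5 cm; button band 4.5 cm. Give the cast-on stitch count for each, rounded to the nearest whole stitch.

collar 66; left front 50; pocket 33; button band 8.

Rate = 18/10 = 1.8 sts per cm.
collar: 36.5 × 1.8 = 65.70 → 66.
left front: 28 × 1.8 = 50.40 → 50.
pocket: 18.5 × 1.8 = 33.30 → 33.
button band: 4.5 × 1.8 = 8.10 → 8.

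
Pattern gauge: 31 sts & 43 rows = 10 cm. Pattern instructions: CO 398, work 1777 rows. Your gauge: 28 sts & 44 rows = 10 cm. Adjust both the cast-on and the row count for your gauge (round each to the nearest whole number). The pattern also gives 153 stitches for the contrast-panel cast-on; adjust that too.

Cast on 359 stitches; work 1818 rows; contrast-panel cast-on 138 stitches.

Stitches: 398 × 28/31 = 359.48 → 359.
Rows: 1777 × 44/43 = 1818.33 → 1818.
contrast-panel cast-on: 153 × 28/31 = 138.19 → 138.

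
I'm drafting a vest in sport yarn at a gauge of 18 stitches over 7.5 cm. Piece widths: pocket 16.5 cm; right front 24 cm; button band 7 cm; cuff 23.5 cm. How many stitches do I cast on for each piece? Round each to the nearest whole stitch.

pocket 40; right front 58; button band 17; cuff 56.

Rate = 18/7.5 = 2.4 sts per cm.
pocket: 16.5 × 2.4 = 39.60 → 40.
right front: 24 × 2.4 = 57.60 → 58.
button band: 7 × 2.4 = 16.80 → 17.
cuff: 23.5 × 2.4 = 56.40 → 56.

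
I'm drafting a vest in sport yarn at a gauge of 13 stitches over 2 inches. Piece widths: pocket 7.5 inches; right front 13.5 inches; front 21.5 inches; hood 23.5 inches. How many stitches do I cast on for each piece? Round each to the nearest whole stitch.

pocket 49; right front 88; front 140; hood 153.

Rate = 13/2 = 6.5 sts per in.
pocket: 7.5 × 6.5 = 48.75 → 49.
right front: 13.5 × 6.5 = 87.75 → 88.
front: 21.5 × 6.5 = 139.75 → 140.
hood: 23.5 × 6.5 = 152.75 → 153.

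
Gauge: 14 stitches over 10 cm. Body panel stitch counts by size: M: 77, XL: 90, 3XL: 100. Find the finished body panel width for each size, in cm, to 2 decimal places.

14/10 = 1.4 sts per cm.
M: 77 / 1.4 = 55.000 → 55.00 cm.
XL: 90 / 1.4 = 64.286 → 64.29 cm.
3XL: 100 / 1.4 = 71.429 → 71.43 cm.

M 55.00 cm; XL 64.29 cm; 3XL 71.43 cm.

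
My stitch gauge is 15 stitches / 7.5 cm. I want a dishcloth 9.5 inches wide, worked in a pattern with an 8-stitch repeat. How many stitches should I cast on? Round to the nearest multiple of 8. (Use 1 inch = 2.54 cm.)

9.5 in = 9.5 × 2.54 = 24.13 cm.
15 / 7.5 = 2 sts/cm.
24.13 × 2 = 48.26 sts.
→ 48.

48 stitches.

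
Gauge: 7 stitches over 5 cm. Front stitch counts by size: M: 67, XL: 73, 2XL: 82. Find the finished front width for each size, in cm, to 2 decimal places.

7/5 = 1.4 sts per cm.
M: 67 / 1.4 = 47.857 → 47.86 cm.
XL: 73 / 1.4 = 52.143 → 52.14 cm.
2XL: 82 / 1.4 = 58.571 → 58.57 cm.

M 47.86 cm; XL 52.14 cm; 2XL 58.57 cm.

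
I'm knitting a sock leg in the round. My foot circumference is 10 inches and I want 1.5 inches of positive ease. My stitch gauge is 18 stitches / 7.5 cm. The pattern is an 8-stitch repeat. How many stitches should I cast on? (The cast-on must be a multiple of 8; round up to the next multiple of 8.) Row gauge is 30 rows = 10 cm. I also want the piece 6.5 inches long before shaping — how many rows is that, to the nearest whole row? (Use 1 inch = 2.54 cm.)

Cast on 72 stitches; work 50 rows.

Finished = 10 + 1.5 = 11.5 inches.
11.5 inches × 2.54 = 29.21 cm.
18/7.5 = 2.4 sts per cm; 29.21 × 2.4 = 70.10 sts.
Next multiple of 8 → 72.
6.5 inches = 16.51 cm; × 3 = 49.53 → 50 rows.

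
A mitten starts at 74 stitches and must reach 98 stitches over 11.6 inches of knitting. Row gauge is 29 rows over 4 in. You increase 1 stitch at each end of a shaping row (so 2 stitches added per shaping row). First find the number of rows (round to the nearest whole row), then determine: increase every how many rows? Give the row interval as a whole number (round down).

Increase every 7th row.

Rows = 11.6 × 7.25 = 84.1 → 84 rows.
Stitches to add: 24 → 12 shaping rows (at 2 st each).
84 / 12 = 7.00 → every 7 rows.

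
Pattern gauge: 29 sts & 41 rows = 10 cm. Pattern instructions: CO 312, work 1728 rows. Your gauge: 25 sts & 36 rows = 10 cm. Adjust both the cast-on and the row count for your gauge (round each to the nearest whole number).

Cast on 269 stitches; work 1517 rows.

Stitches: 312 × 25/29 = 268.97 → 269.
Rows: 1728 × 36/41 = 1517.27 → 1517.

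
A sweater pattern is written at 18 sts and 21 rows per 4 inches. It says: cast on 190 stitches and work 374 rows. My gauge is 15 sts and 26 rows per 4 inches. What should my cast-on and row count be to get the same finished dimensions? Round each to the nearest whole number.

Stitches: 190 × 15/18 = 158.33 → 158.
Rows: 374 × 26/21 = 463.05 → 463.

Cast on 158 stitches; work 463 rows.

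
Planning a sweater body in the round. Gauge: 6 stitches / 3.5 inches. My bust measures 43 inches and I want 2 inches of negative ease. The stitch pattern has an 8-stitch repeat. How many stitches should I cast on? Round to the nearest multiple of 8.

Finished = 43 − 2 = 41 inches.
6 / 3.5 = 1.714 sts/in.
41 × 1.714 = 70.29 sts.
Nearest multiple of 8: 72.

CO 72 sts.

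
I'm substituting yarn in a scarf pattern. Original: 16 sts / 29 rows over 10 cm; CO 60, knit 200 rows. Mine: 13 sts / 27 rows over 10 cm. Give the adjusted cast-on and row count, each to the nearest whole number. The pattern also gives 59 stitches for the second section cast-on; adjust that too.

Cast on 49 stitches; work 186 rows; second section cast-on 48 stitches.

Stitches: 60 × 13/16 = 48.75 → 49.
Rows: 200 × 27/29 = 186.21 → 186.
second section cast-on: 59 × 13/16 = 47.94 → 48.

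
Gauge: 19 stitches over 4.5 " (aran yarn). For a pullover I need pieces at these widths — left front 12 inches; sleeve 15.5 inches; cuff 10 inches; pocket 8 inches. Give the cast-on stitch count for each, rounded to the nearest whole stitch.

left front 51; sleeve 65; cuff 42; pocket 34.

Rate = 19/4.5 = 4.222 sts per in.
left front: 12 × 4.222 = 50.67 → 51.
sleeve: 15.5 × 4.222 = 65.44 → 65.
cuff: 10 × 4.222 = 42.22 → 42.
pocket: 8 × 4.222 = 33.78 → 34.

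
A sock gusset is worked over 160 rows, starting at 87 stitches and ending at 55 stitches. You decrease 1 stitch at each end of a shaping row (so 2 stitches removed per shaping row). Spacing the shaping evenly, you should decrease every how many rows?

Decrease every 10th row.

Stitches to remove: |55 − 87| = 32.
Shaping rows needed: 32 / 2 = 16.
160 rows / 16 = every 10 rows.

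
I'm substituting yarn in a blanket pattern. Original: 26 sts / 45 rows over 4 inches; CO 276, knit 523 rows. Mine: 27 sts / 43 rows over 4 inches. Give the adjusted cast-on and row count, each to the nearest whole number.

Stitches: 276 × 27/26 = 286.62 → 287.
Rows: 523 × 43/45 = 499.76 → 500.

Cast on 287 stitches; work 500 rows.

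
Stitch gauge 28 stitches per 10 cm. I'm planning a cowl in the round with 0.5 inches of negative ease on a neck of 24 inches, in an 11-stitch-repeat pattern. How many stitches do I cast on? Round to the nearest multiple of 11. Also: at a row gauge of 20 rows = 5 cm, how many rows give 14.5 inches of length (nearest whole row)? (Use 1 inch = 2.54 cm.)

Finished = 24 − 0.5 = 23.5 inches.
23.5 inches × 2.54 = 59.69 cm.
28/10 = 2.8 sts per cm; 59.69 × 2.8 = 167.13 sts.
Nearest multiple of 11 → 165.
14.5 inches = 36.83 cm; × 4 = 147.32 → 147 rows.

Cast on 165 stitches; work 147 rows.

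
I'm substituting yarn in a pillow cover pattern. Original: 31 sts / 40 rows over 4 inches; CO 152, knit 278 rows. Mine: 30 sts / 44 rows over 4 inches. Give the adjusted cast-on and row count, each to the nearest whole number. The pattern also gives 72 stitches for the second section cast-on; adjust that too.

Stitches: 152 × 30/31 = 147.10 → 147.
Rows: 278 × 44/40 = 305.80 → 306.
second section cast-on: 72 × 30/31 = 69.68 → 70.

Cast on 147 stitches; work 306 rows; second section cast-on 70 stitches.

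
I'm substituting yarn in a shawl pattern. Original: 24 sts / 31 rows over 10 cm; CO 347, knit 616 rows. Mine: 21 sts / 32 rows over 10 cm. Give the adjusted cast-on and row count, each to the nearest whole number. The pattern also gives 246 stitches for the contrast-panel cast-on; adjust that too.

Stitches: 347 × 21/24 = 303.62 → 304.
Rows: 616 × 32/31 = 635.87 → 636.
contrast-panel cast-on: 246 × 21/24 = 215.25 → 215.

Cast on 304 stitches; work 636 rows; contrast-panel cast-on 215 stitches.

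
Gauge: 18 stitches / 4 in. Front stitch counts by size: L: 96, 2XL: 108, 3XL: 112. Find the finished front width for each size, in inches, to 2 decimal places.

18/4 = 4.5 sts per in.
L: 96 / 4.5 = 21.333 → 21.33 in.
2XL: 108 / 4.5 = 24.000 → 24.00 in.
3XL: 112 / 4.5 = 24.889 → 24.89 in.

L 21.33 inches; 2XL 24.00 inches; 3XL 24.89 inches.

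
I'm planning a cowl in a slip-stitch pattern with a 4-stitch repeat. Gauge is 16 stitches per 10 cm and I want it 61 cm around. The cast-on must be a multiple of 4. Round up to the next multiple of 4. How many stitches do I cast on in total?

Cast on 100 stitches.

16 / 10 = 1.6 sts per cm.
61 × 1.6 = 97.60 sts.
Next multiple of 4: 100.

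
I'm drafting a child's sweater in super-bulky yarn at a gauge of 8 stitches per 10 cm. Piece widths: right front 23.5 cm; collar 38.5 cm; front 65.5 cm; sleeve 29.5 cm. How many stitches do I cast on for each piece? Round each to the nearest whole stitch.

Rate = 8/10 = 0.8 sts per cm.
right front: 23.5 × 0.8 = 18.80 → 19.
collar: 38.5 × 0.8 = 30.80 → 31.
front: 65.5 × 0.8 = 52.40 → 52.
sleeve: 29.5 × 0.8 = 23.60 → 24.

right front 19; collar 31; front 52; sleeve 24.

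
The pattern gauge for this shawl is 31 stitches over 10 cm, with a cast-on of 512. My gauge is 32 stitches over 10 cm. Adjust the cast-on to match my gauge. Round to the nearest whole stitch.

CO 529 sts.

Scale factor = 32 / 31 = 1.032.
512 × 32 / 31 = 528.52 sts.
→ 529 sts.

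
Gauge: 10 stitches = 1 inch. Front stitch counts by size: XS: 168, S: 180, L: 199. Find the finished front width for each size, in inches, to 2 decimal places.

10/1 = 10 sts per in.
XS: 168 / 10 = 16.800 → 16.80 in.
S: 180 / 10 = 18.000 → 18.00 in.
L: 199 / 10 = 19.900 → 19.90 in.

XS 16.80 inches; S 18.00 inches; L 19.90 inches.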